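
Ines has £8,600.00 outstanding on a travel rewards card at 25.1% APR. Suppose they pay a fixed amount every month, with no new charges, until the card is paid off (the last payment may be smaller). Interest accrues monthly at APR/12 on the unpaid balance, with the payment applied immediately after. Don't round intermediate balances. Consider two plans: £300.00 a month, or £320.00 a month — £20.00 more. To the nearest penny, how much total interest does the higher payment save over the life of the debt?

Monthly rate r = 25.1%/12 = 2.09167% = 0.0209167.
At £300.00/mo: n = ⌈−ln(1 − rB₀/P)/ln(1+r)⌉ = 45 payments (last £65.43); total interest = total paid − £8,600.00 = £4,665.43.
At £320.00/mo: 40 payments (last £286.44); total interest £4,166.44.
Interest saved = £4,665.43 − £4,166.44 = £498.99.

£498.99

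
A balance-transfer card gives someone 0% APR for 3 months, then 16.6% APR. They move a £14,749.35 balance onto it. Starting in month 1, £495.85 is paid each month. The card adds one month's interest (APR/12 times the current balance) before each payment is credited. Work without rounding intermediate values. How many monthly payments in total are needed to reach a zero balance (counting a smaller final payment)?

Promo months 1–3 at r₀ = 0%/12 = 0; months 4+ at r₁ = 16.6%/12 = 0.0138333.
After month 3 (no interest yet): B = £14,749.35 − 3·£495.85 = £13,261.80.
Then at r₁ with £495.85/mo: n₂ = −ln(1 − r₁·B/P)/ln(1+r₁) ≈ 33.63 → 34 more payments.

37 payments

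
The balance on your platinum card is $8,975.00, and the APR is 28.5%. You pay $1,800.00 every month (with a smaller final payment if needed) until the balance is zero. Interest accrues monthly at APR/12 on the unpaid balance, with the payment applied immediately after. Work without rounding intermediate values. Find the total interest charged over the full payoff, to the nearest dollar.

$695

Monthly rate r = 28.5%/12 = 2.375% = 0.02375.
Payoff takes n = ⌈−ln(1 − rB₀/P)/ln(1+r)⌉ = ⌈5.370⌉ = 6 payments; the last is $670.40.
Total paid = 5·$1,800.00 + $670.40 = $9,670.40.
Total interest = total paid − principal = $9,670.40 − $8,975.00 = $695.40.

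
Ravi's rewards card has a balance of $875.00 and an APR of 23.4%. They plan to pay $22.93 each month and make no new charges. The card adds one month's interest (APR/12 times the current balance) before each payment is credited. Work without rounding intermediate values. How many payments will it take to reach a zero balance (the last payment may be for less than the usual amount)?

Monthly rate r = 23.4%/12 = 1.95% = 0.0195.
Recurrence: B ← B·(1+r) − $22.93.
Month 1: interest $17.06; balance after payment $869.13.
Month 2: interest $16.95; balance after payment $863.15.
Closed form: n = −ln(1 − rB₀/P)/ln(1+r) = −ln(0.25589)/ln(1.0195) ≈ 70.578, so the balance reaches zero during payment 71.

71 payments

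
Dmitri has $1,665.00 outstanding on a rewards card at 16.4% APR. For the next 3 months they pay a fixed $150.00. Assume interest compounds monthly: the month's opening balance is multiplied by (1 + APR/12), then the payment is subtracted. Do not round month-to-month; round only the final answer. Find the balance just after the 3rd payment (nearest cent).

$1,278.02

Monthly rate r = 16.4%/12 = 1.36667% = 0.0136667.
Each month: B ← B·(1+r) − $150.00.
Month 1: interest $22.75; balance after payment $1,537.76.
Month 2: interest $21.02; balance after payment $1,408.77.
Month 3: interest $19.25; balance after payment $1,278.02.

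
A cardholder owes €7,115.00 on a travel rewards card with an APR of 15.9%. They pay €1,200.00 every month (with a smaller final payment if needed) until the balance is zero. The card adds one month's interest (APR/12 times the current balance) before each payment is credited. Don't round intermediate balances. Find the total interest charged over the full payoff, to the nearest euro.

Monthly rate r = 15.9%/12 = 1.325% = 0.01325.
Payoff takes n = ⌈−ln(1 − rB₀/P)/ln(1+r)⌉ = ⌈6.216⌉ = 7 payments; the last is €260.36.
Total paid = 6·€1,200.00 + €260.36 = €7,460.36.
Total interest = total paid − principal = €7,460.36 − €7,115.00 = €345.36.

€345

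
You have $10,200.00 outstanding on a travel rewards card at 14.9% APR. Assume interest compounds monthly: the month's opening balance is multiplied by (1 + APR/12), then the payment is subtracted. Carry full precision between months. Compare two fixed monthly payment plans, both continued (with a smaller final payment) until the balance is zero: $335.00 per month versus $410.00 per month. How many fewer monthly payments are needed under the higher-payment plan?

Monthly rate r = 14.9%/12 = 1.24167% = 0.0124167.
At $335.00/mo: n = ⌈−ln(1 − rB₀/P)/ln(1+r)⌉ = 39 payments (last $162.94); total interest = total paid − $10,200.00 = $2,692.94.
At $410.00/mo: 30 payments (last $385.82); total interest $2,075.82.
Payments saved = 39 − 30 = 9.

9 fewer payments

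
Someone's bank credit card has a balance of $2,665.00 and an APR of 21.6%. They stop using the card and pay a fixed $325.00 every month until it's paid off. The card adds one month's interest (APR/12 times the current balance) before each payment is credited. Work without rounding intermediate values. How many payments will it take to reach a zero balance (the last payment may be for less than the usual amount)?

Monthly rate r = 21.6%/12 = 1.8% = 0.018.
Recurrence: B ← B·(1+r) − $325.00.
Month 1: interest $47.97; balance after payment $2,387.97.
Month 2: interest $42.98; balance after payment $2,105.95.
Closed form: n = −ln(1 − rB₀/P)/ln(1+r) = −ln(0.8524)/ln(1.018) ≈ 8.952, so the balance reaches zero during payment 9.

9 months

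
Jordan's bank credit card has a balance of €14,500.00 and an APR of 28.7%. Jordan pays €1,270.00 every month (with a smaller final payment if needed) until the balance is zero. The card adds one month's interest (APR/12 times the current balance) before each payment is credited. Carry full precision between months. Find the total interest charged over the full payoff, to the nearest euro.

Monthly rate r = 28.7%/12 = 2.39167% = 0.0239167.
Payoff takes n = ⌈−ln(1 − rB₀/P)/ln(1+r)⌉ = ⌈13.493⌉ = 14 payments; the last is €630.31.
Total paid = 13·€1,270.00 + €630.31 = €17,140.31.
Total interest = total paid − principal = €17,140.31 − €14,500.00 = €2,640.31.

€2,640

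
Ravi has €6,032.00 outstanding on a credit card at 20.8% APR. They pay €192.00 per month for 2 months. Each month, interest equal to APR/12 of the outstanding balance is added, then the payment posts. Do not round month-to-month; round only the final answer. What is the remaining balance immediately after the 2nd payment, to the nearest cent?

Monthly rate r = 20.8%/12 = 1.73333% = 0.0173333.
Each month: B ← B·(1+r) − €192.00.
Month 1: interest €104.55; balance after payment €5,944.55.
Month 2: interest €103.04; balance after payment €5,855.59.

€5,855.59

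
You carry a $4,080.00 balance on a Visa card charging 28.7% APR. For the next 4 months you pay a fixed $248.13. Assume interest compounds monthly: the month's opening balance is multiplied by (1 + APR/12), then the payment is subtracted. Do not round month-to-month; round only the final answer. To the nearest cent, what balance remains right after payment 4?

$3,455.85

Monthly rate r = 28.7%/12 = 2.39167% = 0.0239167.
Each month: B ← B·(1+r) − $248.13.
Month 1: interest $97.58; balance after payment $3,929.45.
Month 2: interest $93.98; balance after payment $3,775.30.
Month 3: interest $90.29; balance after payment $3,617.46.
Month 4: interest $86.52; balance after payment $3,455.85.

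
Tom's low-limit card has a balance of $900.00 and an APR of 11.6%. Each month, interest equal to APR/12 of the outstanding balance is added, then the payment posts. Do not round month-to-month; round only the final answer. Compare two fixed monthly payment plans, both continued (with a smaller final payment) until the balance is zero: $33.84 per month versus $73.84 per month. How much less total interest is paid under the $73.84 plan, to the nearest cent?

$83.16

Monthly rate r = 11.6%/12 = 0.966667% = 0.00966667.
At $33.84/mo: n = ⌈−ln(1 − rB₀/P)/ln(1+r)⌉ = 31 payments (last $30.18); total interest = total paid − $900.00 = $145.38.
At $73.84/mo: 14 payments (last $2.30); total interest $62.22.
Interest saved = $145.38 − $62.22 = $83.16.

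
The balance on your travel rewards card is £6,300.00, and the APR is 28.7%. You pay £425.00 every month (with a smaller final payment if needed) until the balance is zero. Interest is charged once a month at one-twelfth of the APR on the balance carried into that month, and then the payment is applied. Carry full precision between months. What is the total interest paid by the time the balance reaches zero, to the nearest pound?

£1,573

Monthly rate r = 28.7%/12 = 2.39167% = 0.0239167.
Payoff takes n = ⌈−ln(1 − rB₀/P)/ln(1+r)⌉ = ⌈18.522⌉ = 19 payments; the last is £223.20.
Total paid = 18·£425.00 + £223.20 = £7,873.20.
Total interest = total paid − principal = £7,873.20 − £6,300.00 = £1,573.20.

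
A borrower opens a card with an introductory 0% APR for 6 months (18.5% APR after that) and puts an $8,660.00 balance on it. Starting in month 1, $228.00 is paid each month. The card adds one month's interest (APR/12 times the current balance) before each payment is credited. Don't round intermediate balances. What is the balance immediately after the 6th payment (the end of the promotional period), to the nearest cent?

Promo months 1–6 at r₀ = 0%/12 = 0; months 7+ at r₁ = 18.5%/12 = 0.0154167.
After month 6 (no interest yet): B = $8,660.00 − 6·$228.00 = $7,292.00.

$7,292.00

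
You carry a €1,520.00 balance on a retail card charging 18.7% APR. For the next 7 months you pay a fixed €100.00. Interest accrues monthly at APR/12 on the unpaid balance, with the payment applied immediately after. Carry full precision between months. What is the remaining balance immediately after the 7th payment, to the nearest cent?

Monthly rate r = 18.7%/12 = 1.55833% = 0.0155833.
Each month: B ← B·(1+r) − €100.00.
Month 1: interest €23.69; balance after payment €1,443.69.
Month 2: interest €22.50; balance after payment €1,366.18.
Month 3: interest €21.29; balance after payment €1,287.47.
Month 4: interest €20.06; balance after payment €1,207.54.
Month 5: interest €18.82; balance after payment €1,126.35.
Month 6: interest €17.55; balance after payment €1,043.91.
Month 7: interest €16.27; balance after payment €960.17.

€960.17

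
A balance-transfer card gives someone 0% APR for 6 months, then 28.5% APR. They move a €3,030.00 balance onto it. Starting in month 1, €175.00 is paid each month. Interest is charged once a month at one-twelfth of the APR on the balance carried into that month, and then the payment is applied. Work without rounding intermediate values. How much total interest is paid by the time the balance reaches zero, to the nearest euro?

Promo months 1–6 at r₀ = 0%/12 = 0; months 7+ at r₁ = 28.5%/12 = 0.02375.
After month 6 (no interest yet): B = €3,030.00 − 6·€175.00 = €1,980.00.
Then at r₁ with €175.00/mo: n₂ = −ln(1 − r₁·B/P)/ln(1+r₁) ≈ 13.33 → 14 more payments.
Total paid = 19·€175.00 + €58.69 = €3,383.69; interest = €3,383.69 − €3,030.00 = €353.69.

€354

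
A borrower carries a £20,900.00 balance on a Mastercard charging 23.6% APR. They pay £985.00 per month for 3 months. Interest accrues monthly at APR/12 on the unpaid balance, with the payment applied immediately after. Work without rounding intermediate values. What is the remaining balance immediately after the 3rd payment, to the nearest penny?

Monthly rate r = 23.6%/12 = 1.96667% = 0.0196667.
Each month: B ← B·(1+r) − £985.00.
Month 1: interest £411.03; balance after payment £20,326.03.
Month 2: interest £399.75; balance after payment £19,740.78.
Month 3: interest £388.24; balance after payment £19,144.01.

£19,144.01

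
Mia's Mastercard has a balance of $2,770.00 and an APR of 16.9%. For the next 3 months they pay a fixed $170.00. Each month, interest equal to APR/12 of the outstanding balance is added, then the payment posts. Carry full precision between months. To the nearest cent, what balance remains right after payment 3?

Monthly rate r = 16.9%/12 = 1.40833% = 0.0140833.
Each month: B ← B·(1+r) − $170.00.
Month 1: interest $39.01; balance after payment $2,639.01.
Month 2: interest $37.17; balance after payment $2,506.18.
Month 3: interest $35.30; balance after payment $2,371.47.

$2,371.47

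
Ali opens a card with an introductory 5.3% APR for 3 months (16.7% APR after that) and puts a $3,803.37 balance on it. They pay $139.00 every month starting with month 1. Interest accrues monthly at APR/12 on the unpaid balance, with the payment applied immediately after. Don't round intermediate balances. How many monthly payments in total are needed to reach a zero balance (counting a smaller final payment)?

Promo months 1–3 at r₀ = 5.3%/12 = 0.00441667; months 4+ at r₁ = 16.7%/12 = 0.0139167.
After month 3: iterate B ← B·(1+r₀) − $139.00 for 3 months → $3,435.14.
Then at r₁ with $139.00/mo: n₂ = −ln(1 − r₁·B/P)/ln(1+r₁) ≈ 30.50 → 31 more payments.

34 months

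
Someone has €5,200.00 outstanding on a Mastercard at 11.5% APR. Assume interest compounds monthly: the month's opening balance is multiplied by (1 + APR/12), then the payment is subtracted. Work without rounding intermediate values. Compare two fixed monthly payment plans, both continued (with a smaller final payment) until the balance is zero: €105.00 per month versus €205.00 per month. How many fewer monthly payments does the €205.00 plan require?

Monthly rate r = 11.5%/12 = 0.958333% = 0.00958333.
At €105.00/mo: n = ⌈−ln(1 − rB₀/P)/ln(1+r)⌉ = 68 payments (last €50.49); total interest = total paid − €5,200.00 = €1,885.49.
At €205.00/mo: 30 payments (last €41.35); total interest €786.35.
Payments saved = 68 − 30 = 38.

38 fewer payments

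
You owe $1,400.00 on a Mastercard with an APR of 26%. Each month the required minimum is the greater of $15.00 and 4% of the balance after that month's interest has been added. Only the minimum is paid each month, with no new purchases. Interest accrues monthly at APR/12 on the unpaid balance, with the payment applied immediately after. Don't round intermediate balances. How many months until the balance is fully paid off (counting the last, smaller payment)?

105 months

Monthly rate r = 26%/12 = 2.16667% = 0.0216667.
While 4% of the post-interest balance exceeds $15.00, each month B ← (B·(1+r))·(1 − 0.04), i.e. B shrinks by the factor (1+r)·0.96 = 0.9808.
This holds for months 1–70. Entering month 71 the balance is $360.38; 4% of the post-interest balance is now below $15.00, so the flat $15.00 minimum applies from here.
From month 71 a fixed $15.00 at rate r clears $360.38 in 35 more payments. Total: 70 + 35 = 105 months.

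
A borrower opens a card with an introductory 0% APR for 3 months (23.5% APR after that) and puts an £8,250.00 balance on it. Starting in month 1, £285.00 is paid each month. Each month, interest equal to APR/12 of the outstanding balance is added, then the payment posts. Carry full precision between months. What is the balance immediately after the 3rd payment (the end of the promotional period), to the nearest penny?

Promo months 1–3 at r₀ = 0%/12 = 0; months 4+ at r₁ = 23.5%/12 = 0.0195833.
After month 3 (no interest yet): B = £8,250.00 − 3·£285.00 = £7,395.00.

£7,395.00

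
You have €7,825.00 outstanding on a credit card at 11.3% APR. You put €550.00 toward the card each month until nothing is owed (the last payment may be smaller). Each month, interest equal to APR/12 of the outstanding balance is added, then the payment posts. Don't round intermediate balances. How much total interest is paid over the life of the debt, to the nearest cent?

€616.34

Monthly rate r = 11.3%/12 = 0.941667% = 0.00941667.
Payoff takes n = ⌈−ln(1 − rB₀/P)/ln(1+r)⌉ = ⌈15.347⌉ = 16 payments; the last is €191.34.
Total paid = 15·€550.00 + €191.34 = €8,441.34.
Total interest = total paid − principal = €8,441.34 − €7,825.00 = €616.34.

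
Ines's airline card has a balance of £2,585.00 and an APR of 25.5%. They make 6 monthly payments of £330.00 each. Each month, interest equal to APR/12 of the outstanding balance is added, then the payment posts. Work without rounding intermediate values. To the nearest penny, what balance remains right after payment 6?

£844.39

Monthly rate r = 25.5%/12 = 2.125% = 0.02125.
Each month: B ← B·(1+r) − £330.00.
Month 1: interest £54.93; balance after payment £2,309.93.
Month 2: interest £49.09; balance after payment £2,029.02.
Month 3: interest £43.12; balance after payment £1,742.13.
Month 4: interest £37.02; balance after payment £1,449.15.
Month 5: interest £30.79; balance after payment £1,149.95.
Month 6: interest £24.44; balance after payment £844.39.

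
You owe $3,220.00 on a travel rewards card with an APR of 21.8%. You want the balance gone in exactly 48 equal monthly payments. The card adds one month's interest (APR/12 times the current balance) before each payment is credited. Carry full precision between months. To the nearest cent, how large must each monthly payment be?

Monthly rate r = 21.8%/12 = 1.81667% = 0.0181667.
Level-payment amortization: P = B₀·r / (1 − (1+r)^(−n)) = 3220.00·0.0181667 / (1 − 1.01817^(−48)).
Denominator 1 − (1+r)^(−48) = 0.578600504.
P = 58.4967 / 0.578600504 ≈ 101.10.

$101.10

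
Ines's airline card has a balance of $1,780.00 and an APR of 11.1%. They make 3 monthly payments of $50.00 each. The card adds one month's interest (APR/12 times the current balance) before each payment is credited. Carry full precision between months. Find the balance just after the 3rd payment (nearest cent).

Monthly rate r = 11.1%/12 = 0.925% = 0.00925.
Each month: B ← B·(1+r) − $50.00.
Month 1: interest $16.46; balance after payment $1,746.46.
Month 2: interest $16.15; balance after payment $1,712.62.
Month 3: interest $15.84; balance after payment $1,678.46.

$1,678.46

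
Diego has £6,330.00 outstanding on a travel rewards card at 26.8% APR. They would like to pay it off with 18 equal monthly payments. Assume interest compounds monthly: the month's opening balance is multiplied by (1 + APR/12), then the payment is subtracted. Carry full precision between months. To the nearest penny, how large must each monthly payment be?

£430.94

Monthly rate r = 26.8%/12 = 2.23333% = 0.0223333.
Level-payment amortization: P = B₀·r / (1 − (1+r)^(−n)) = 6330.00·0.0223333 / (1 − 1.02233^(−18)).
Denominator 1 − (1+r)^(−18) = 0.328053622.
P = 141.37 / 0.328053622 ≈ 430.94.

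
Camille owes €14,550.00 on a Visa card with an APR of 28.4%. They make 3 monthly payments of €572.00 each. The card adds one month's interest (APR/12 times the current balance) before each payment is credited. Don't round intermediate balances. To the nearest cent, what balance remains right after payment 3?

€13,850.76

Monthly rate r = 28.4%/12 = 2.36667% = 0.0236667.
Each month: B ← B·(1+r) − €572.00.
Month 1: interest €344.35; balance after payment €14,322.35.
Month 2: interest €338.96; balance after payment €14,089.31.
Month 3: interest €333.45; balance after payment €13,850.76.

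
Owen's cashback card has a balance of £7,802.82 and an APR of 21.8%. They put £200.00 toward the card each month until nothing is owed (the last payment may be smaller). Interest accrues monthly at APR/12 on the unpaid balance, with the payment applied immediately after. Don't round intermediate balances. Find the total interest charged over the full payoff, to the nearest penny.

£5,901.47

Monthly rate r = 21.8%/12 = 1.81667% = 0.0181667.
Payoff takes n = ⌈−ln(1 − rB₀/P)/ln(1+r)⌉ = ⌈68.519⌉ = 69 payments; the last is £104.29.
Total paid = 68·£200.00 + £104.29 = £13,704.29.
Total interest = total paid − principal = £13,704.29 − £7,802.82 = £5,901.47.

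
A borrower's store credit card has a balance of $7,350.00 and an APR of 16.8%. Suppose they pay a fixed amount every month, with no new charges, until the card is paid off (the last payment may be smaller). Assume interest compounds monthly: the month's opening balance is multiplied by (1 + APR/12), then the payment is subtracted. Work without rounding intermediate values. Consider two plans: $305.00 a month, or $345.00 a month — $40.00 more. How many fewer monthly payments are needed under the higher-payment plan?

Monthly rate r = 16.8%/12 = 1.4% = 0.014.
At $305.00/mo: n = ⌈−ln(1 − rB₀/P)/ln(1+r)⌉ = 30 payments (last $184.02); total interest = total paid − $7,350.00 = $1,679.02.
At $345.00/mo: 26 payments (last $164.90); total interest $1,439.90.
Payments saved = 30 − 26 = 4.

4 fewer payments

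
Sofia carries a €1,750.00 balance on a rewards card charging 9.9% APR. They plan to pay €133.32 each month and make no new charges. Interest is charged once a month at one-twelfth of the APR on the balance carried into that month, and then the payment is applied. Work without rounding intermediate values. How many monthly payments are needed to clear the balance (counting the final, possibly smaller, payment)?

14 payments

Monthly rate r = 9.9%/12 = 0.825% = 0.00825.
Recurrence: B ← B·(1+r) − €133.32.
Month 1: interest €14.44; balance after payment €1,631.12.
Month 2: interest €13.46; balance after payment €1,511.25.
Closed form: n = −ln(1 − rB₀/P)/ln(1+r) = −ln(0.89171)/ln(1.00825) ≈ 13.950, so the balance reaches zero during payment 14.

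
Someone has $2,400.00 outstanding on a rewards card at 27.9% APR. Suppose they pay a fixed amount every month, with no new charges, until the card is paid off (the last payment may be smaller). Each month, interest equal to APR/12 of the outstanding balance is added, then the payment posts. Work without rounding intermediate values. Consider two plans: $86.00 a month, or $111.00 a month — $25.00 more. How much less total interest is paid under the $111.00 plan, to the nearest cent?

Monthly rate r = 27.9%/12 = 2.325% = 0.02325.
At $86.00/mo: n = ⌈−ln(1 − rB₀/P)/ln(1+r)⌉ = 46 payments (last $46.02); total interest = total paid − $2,400.00 = $1,516.02.
At $111.00/mo: 31 payments (last $44.02); total interest $974.02.
Interest saved = $1,516.02 − $974.02 = $542.00.

$542.00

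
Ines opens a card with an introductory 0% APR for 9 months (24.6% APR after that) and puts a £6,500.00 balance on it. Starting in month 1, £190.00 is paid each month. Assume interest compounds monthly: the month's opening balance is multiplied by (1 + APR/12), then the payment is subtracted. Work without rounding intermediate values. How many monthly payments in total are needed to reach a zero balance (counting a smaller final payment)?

45 payments

Promo months 1–9 at r₀ = 0%/12 = 0; months 10+ at r₁ = 24.6%/12 = 0.0205.
After month 9 (no interest yet): B = £6,500.00 − 9·£190.00 = £4,790.00.
Then at r₁ with £190.00/mo: n₂ = −ln(1 − r₁·B/P)/ln(1+r₁) ≈ 35.84 → 36 more payments.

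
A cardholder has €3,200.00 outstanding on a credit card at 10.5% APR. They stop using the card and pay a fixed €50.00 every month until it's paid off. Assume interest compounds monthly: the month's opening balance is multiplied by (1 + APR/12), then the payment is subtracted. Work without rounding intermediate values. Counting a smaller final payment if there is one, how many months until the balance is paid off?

95 payments

Monthly rate r = 10.5%/12 = 0.875% = 0.00875.
Recurrence: B ← B·(1+r) − €50.00.
Month 1: interest €28.00; balance after payment €3,178.00.
Month 2: interest €27.81; balance after payment €3,155.81.
Closed form: n = −ln(1 − rB₀/P)/ln(1+r) = −ln(0.44)/ln(1.00875) ≈ 94.236, so the balance reaches zero during payment 95.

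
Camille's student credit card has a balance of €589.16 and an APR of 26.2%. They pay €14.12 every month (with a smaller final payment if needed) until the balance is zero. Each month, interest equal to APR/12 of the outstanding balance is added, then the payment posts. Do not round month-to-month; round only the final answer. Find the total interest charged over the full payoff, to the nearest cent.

Monthly rate r = 26.2%/12 = 2.18333% = 0.0218333.
Payoff takes n = ⌈−ln(1 − rB₀/P)/ln(1+r)⌉ = ⌈112.005⌉ = 113 payments; the last is €0.07.
Total paid = 112·€14.12 + €0.07 = €1,581.51.
Total interest = total paid − principal = €1,581.51 − €589.16 = €992.35.

€992.35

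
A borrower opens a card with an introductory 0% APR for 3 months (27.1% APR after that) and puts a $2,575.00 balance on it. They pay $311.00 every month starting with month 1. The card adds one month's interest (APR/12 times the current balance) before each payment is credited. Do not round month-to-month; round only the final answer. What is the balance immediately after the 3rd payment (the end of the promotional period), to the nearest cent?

Promo months 1–3 at r₀ = 0%/12 = 0; months 4+ at r₁ = 27.1%/12 = 0.0225833.
After month 3 (no interest yet): B = $2,575.00 − 3·$311.00 = $1,642.00.

$1,642.00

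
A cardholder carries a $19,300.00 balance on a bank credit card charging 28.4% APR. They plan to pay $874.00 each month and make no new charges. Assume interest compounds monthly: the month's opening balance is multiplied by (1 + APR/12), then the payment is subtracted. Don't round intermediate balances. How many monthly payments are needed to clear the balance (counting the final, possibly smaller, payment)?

Monthly rate r = 28.4%/12 = 2.36667% = 0.0236667.
Recurrence: B ← B·(1+r) − $874.00.
Month 1: interest $456.77; balance after payment $18,882.77.
Month 2: interest $446.89; balance after payment $18,455.66.
Closed form: n = −ln(1 − rB₀/P)/ln(1+r) = −ln(0.47738)/ln(1.02367) ≈ 31.612, so the balance reaches zero during payment 32.

32 months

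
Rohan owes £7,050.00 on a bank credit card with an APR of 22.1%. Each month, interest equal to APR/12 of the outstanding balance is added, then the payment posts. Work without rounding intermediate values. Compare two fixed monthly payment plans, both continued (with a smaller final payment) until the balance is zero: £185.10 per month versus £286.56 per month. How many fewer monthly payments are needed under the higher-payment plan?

33 fewer payments

Monthly rate r = 22.1%/12 = 1.84167% = 0.0184167.
At £185.10/mo: n = ⌈−ln(1 − rB₀/P)/ln(1+r)⌉ = 67 payments (last £44.52); total interest = total paid − £7,050.00 = £5,211.12.
At £286.56/mo: 34 payments (last £19.79); total interest £2,426.27.
Payments saved = 67 − 34 = 33.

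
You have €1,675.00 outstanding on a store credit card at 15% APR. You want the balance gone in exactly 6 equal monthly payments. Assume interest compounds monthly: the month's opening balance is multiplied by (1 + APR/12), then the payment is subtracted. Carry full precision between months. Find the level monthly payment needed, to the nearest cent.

Monthly rate r = 15%/12 = 1.25% = 0.0125.
Level-payment amortization: P = B₀·r / (1 − (1+r)^(−n)) = 1675.00·0.0125 / (1 − 1.0125^(−6)).
Denominator 1 − (1+r)^(−6) = 0.071825124.
P = 20.9375 / 0.071825124 ≈ 291.51.

€291.51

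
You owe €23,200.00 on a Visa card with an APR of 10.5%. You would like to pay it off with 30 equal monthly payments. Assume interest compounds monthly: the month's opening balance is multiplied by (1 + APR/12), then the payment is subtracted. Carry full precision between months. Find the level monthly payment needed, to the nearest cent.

€882.63

Monthly rate r = 10.5%/12 = 0.875% = 0.00875.
Level-payment amortization: P = B₀·r / (1 − (1+r)^(−n)) = 23200.00·0.00875 / (1 − 1.00875^(−30)).
Denominator 1 − (1+r)^(−30) = 0.22999496.
P = 203 / 0.22999496 ≈ 882.63.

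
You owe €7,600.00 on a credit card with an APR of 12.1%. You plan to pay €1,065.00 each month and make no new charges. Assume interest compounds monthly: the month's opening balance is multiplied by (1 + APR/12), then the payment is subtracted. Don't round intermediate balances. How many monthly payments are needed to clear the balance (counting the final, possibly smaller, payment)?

Monthly rate r = 12.1%/12 = 1.00833% = 0.0100833.
Recurrence: B ← B·(1+r) − €1,065.00.
Month 1: interest €76.63; balance after payment €6,611.63.
Month 2: interest €66.67; balance after payment €5,613.30.
Closed form: n = −ln(1 − rB₀/P)/ln(1+r) = −ln(0.92804)/ln(1.01008) ≈ 7.443, so the balance reaches zero during payment 8.

8 payments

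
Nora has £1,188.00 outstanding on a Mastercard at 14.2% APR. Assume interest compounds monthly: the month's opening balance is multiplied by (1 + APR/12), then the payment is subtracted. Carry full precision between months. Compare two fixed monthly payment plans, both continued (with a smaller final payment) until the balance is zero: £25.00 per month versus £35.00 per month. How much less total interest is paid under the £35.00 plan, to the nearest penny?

£227.88

Monthly rate r = 14.2%/12 = 1.18333% = 0.0118333.
At £25.00/mo: n = ⌈−ln(1 − rB₀/P)/ln(1+r)⌉ = 71 payments (last £5.97); total interest = total paid − £1,188.00 = £567.97.
At £35.00/mo: 44 payments (last £23.09); total interest £340.09.
Interest saved = £567.97 − £340.09 = £227.88.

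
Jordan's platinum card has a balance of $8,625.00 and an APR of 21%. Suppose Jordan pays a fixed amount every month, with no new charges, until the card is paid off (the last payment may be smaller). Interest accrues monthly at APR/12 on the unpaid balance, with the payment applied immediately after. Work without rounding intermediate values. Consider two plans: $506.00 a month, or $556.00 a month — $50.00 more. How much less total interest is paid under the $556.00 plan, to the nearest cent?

$181.53

Monthly rate r = 21%/12 = 1.75% = 0.0175.
At $506.00/mo: n = ⌈−ln(1 − rB₀/P)/ln(1+r)⌉ = 21 payments (last $213.11); total interest = total paid − $8,625.00 = $1,708.11.
At $556.00/mo: 19 payments (last $143.58); total interest $1,526.58.
Interest saved = $1,708.11 − $1,526.58 = $181.53.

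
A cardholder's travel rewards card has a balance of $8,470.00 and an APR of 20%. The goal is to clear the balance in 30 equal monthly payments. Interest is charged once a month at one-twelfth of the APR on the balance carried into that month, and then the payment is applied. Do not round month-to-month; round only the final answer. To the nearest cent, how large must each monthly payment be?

Monthly rate r = 20%/12 = 1.66667% = 0.0166667.
Level-payment amortization: P = B₀·r / (1 − (1+r)^(−n)) = 8470.00·0.0166667 / (1 − 1.01667^(−30)).
Denominator 1 − (1+r)^(−30) = 0.390964706.
P = 141.167 / 0.390964706 ≈ 361.07.

$361.07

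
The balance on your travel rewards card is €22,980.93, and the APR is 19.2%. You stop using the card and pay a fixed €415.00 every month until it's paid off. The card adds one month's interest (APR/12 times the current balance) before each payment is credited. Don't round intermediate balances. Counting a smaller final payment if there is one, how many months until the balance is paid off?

137 months

Monthly rate r = 19.2%/12 = 1.6% = 0.016.
Recurrence: B ← B·(1+r) − €415.00.
Month 1: interest €367.69; balance after payment €22,933.62.
Month 2: interest €366.94; balance after payment €22,885.56.
Closed form: n = −ln(1 − rB₀/P)/ln(1+r) = −ln(0.11399)/ln(1.016) ≈ 136.812, so the balance reaches zero during payment 137.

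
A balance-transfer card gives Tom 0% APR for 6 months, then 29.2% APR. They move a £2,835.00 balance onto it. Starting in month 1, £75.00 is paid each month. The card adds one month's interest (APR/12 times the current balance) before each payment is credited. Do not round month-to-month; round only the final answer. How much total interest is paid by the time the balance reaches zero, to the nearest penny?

£2,251.82

Promo months 1–6 at r₀ = 0%/12 = 0; months 7+ at r₁ = 29.2%/12 = 0.0243333.
After month 6 (no interest yet): B = £2,835.00 − 6·£75.00 = £2,385.00.
Then at r₁ with £75.00/mo: n₂ = −ln(1 − r₁·B/P)/ln(1+r₁) ≈ 61.82 → 62 more payments.
Total paid = 67·£75.00 + £61.82 = £5,086.82; interest = £5,086.82 − £2,835.00 = £2,251.82.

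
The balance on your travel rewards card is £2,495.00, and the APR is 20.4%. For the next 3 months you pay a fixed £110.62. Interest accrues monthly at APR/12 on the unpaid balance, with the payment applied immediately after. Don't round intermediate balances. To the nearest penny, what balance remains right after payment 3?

Monthly rate r = 20.4%/12 = 1.7% = 0.017.
Each month: B ← B·(1+r) − £110.62.
Month 1: interest £42.41; balance after payment £2,426.80.
Month 2: interest £41.26; balance after payment £2,357.43.
Month 3: interest £40.08; balance after payment £2,286.89.

£2,286.89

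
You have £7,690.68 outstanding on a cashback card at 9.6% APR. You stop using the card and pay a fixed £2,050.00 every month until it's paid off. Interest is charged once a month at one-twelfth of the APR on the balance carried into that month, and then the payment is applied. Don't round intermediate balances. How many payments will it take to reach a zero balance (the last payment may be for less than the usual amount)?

Monthly rate r = 9.6%/12 = 0.8% = 0.008.
Recurrence: B ← B·(1+r) − £2,050.00.
Month 1: interest £61.53; balance after payment £5,702.21.
Month 2: interest £45.62; balance after payment £3,697.82.
Month 3: interest £29.58; balance after payment £1,677.41.
Month 4: interest £13.42; balance after payment £0.00.

4 months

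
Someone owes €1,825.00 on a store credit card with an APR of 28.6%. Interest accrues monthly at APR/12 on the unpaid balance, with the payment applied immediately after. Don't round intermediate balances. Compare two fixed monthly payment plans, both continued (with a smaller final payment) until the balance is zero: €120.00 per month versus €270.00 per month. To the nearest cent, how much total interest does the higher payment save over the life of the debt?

€279.13

Monthly rate r = 28.6%/12 = 2.38333% = 0.0238333.
At €120.00/mo: n = ⌈−ln(1 − rB₀/P)/ln(1+r)⌉ = 20 payments (last €13.52); total interest = total paid − €1,825.00 = €468.52.
At €270.00/mo: 8 payments (last €124.39); total interest €189.39.
Interest saved = €468.52 − €189.39 = €279.13.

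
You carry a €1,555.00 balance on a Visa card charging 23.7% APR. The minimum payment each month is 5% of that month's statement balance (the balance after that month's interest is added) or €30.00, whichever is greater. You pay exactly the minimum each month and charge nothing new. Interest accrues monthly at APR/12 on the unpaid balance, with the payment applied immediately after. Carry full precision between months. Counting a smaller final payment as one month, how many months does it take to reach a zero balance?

Monthly rate r = 23.7%/12 = 1.975% = 0.01975.
While 5% of the post-interest balance exceeds €30.00, each month B ← (B·(1+r))·(1 − 0.05), i.e. B shrinks by the factor (1+r)·0.95 = 0.96876.
This holds for months 1–31. Entering month 32 the balance is €581.39; 5% of the post-interest balance is now below €30.00, so the flat €30.00 minimum applies from here.
From month 32 a fixed €30.00 at rate r clears €581.39 in 25 more payments. Total: 31 + 25 = 56 months.

56 months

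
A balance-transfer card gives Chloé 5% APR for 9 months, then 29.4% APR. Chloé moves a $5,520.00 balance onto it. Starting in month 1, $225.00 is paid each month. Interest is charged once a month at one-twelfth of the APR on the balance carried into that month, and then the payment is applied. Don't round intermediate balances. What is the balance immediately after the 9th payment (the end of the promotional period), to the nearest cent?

$3,671.40

Promo months 1–9 at r₀ = 5%/12 = 0.00416667; months 10+ at r₁ = 29.4%/12 = 0.0245.
After month 9: iterate B ← B·(1+r₀) − $225.00 for 9 months → $3,671.40.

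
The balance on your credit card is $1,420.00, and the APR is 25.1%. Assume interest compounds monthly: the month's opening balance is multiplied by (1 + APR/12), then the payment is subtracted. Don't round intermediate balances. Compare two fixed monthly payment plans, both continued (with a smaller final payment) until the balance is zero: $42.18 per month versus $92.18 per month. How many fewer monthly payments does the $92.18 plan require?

40 fewer payments

Monthly rate r = 25.1%/12 = 2.09167% = 0.0209167.
At $42.18/mo: n = ⌈−ln(1 − rB₀/P)/ln(1+r)⌉ = 59 payments (last $35.31); total interest = total paid − $1,420.00 = $1,061.75.
At $92.18/mo: 19 payments (last $72.77); total interest $312.01.
Payments saved = 59 − 19 = 40.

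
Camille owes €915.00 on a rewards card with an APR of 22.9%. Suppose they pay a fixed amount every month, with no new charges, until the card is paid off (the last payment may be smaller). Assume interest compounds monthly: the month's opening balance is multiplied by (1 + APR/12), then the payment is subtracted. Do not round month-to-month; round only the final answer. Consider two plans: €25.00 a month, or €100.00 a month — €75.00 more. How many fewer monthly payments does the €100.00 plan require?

53 fewer payments

Monthly rate r = 22.9%/12 = 1.90833% = 0.0190833.
At €25.00/mo: n = ⌈−ln(1 − rB₀/P)/ln(1+r)⌉ = 64 payments (last €10.50); total interest = total paid − €915.00 = €670.50.
At €100.00/mo: 11 payments (last €15.29); total interest €100.29.
Payments saved = 64 − 11 = 53.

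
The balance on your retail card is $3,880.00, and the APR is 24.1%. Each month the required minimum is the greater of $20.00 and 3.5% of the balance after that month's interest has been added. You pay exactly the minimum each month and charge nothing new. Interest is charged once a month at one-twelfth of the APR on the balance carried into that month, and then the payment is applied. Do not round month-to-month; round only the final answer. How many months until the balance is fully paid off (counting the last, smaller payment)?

Monthly rate r = 24.1%/12 = 2.00833% = 0.0200833.
While 3.5% of the post-interest balance exceeds $20.00, each month B ← (B·(1+r))·(1 − 0.035), i.e. B shrinks by the factor (1+r)·0.965 = 0.98438.
This holds for months 1–123. Entering month 124 the balance is $559.60; 3.5% of the post-interest balance is now below $20.00, so the flat $20.00 minimum applies from here.
From month 124 a fixed $20.00 at rate r clears $559.60 in 42 more payments. Total: 123 + 42 = 165 months.

165 months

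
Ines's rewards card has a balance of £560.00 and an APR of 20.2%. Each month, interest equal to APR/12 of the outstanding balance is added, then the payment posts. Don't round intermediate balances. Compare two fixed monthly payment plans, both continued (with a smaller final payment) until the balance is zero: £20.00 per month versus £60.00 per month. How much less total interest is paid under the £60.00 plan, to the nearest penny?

£149.26

Monthly rate r = 20.2%/12 = 1.68333% = 0.0168333.
At £20.00/mo: n = ⌈−ln(1 − rB₀/P)/ln(1+r)⌉ = 39 payments (last £3.68); total interest = total paid − £560.00 = £203.68.
At £60.00/mo: 11 payments (last £14.42); total interest £54.42.
Interest saved = £203.68 − £54.42 = £149.26.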